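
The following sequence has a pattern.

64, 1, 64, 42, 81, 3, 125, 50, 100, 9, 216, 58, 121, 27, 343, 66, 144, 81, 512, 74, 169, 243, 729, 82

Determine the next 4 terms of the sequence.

196, 729, 1000, 90

Read the sequence 4 terms at a time; column i is its own pattern.
Track A: 64, 81, 100, 121, 144, 169 — perfect squares starting at 8².
Track B: 1, 3, 9, 27, 81, 243 — successive powers of 3.
Track C: 64, 125, 216, 343, 512, 729 — consecutive cubes n³ from n = 4.
Track D: 42, 50, 58, 66, 74, 82 — arithmetic, step +8.
The 25th slot belongs to track A; its 7th term is 196.
Term 26 comes from track B (its 7th entry): 729.
Position 27 falls in track C as its term 7, giving 1000.
Position 28 falls in track D as its term 7, giving 90.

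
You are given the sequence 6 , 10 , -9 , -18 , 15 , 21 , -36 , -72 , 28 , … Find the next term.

36

Reading positions in blocks of 4 reveals the pattern AABB — 2 tracks woven together.
Track A: 6, 10, 15, 21, 28 (triangular numbers n(n+1)/2 for n = 3, 4, …).
Track B: -9, -18, -36, -72 (multiplying by 2 each time).
Term 10 comes from track A (its 6th entry): 36.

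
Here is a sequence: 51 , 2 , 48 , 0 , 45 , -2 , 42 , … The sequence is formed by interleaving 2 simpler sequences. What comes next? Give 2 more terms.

Positions 1, 3, 5, … form one subsequence and positions 2, 4, 6, … form another.
Stream A: 51, 48, 45, 42. Arithmetic, step −3.
Stream B: 2, 0, -2. Arithmetic, step −2.
Term 8 comes from stream B (its 4th entry): -4.
Position 9 falls in stream A as its term 5, giving 39.

-4, 39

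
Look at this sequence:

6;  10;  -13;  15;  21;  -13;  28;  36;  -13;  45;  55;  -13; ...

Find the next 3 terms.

Reading positions in blocks of 3 reveals the pattern AAB — 2 tracks woven together.
Track A is 6, 10, 15, 21, 28, 36, 45, 55, which is triangular numbers n(n+1)/2 for n = 3, 4, ….
Track B is -13, -13, -13, -13, which is the constant sequence -13.
Position 13 → track A, term 9 = 66.
Position 14 falls in track A as its term 10, giving 78.
Position 15 falls in track B as its term 5, giving -13.

66, 78, -13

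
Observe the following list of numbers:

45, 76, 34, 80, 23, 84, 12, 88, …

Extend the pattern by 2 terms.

1, 92

Positions 1, 3, 5, … form one subsequence and positions 2, 4, 6, … form another.
Stream A is 45, 34, 23, 12, which is arithmetic, step −11.
Stream B is 76, 80, 84, 88, which is arithmetic, step +4.
Position 9 → stream A, term 5 = 1.
Position 10 → stream B, term 5 = 92.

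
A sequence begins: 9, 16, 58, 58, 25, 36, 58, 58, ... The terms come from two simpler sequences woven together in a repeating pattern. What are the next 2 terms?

49, 64

The slot pattern repeats as AABB (period 4), so there are 2 interleaved tracks.
Subsequence A: 9, 16, 25, 36. Consecutive squares n² from n = 3.
Subsequence B: 58, 58, 58, 58. The constant sequence 58.
Position 9 falls in subsequence A as its term 5, giving 49.
Term 10 comes from subsequence A (its 6th entry): 64.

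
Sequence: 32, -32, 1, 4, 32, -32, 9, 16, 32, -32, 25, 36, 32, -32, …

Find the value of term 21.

32

Reading positions in blocks of 4 reveals the pattern AABB — 2 tracks woven together.
Stream A: 32, -32, 32, -32, 32, -32, 32, -32. The oscillation 32·(−1)^(n+1).
Stream B: 1, 4, 9, 16, 25, 36. The squares 1², 2², 3², ….
The 21st slot belongs to stream A; its 11th term is 32.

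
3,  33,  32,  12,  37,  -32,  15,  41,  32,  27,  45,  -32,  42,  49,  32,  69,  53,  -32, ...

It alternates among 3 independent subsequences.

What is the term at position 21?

32

Split by position mod 3: positions 1, 4, 7, … form one track, and each other residue class forms its own.
Subsequence A: 3, 12, 15, 27, 42, 69. Fibonacci-style (each term is the sum of the two before it).
Subsequence B: 33, 37, 41, 45, 49, 53. Adding 4 each time.
Subsequence C: 32, -32, 32, -32, 32, -32. Oscillating between 32 and -32.
The 21st slot belongs to subsequence C; its 7th term is 32.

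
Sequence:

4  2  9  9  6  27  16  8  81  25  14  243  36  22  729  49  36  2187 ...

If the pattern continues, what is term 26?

152

Split by position mod 3 into 3 tracks.
Subsequence A is 4, 9, 16, 25, 36, 49, which is consecutive squares n² from n = 2.
Subsequence B is 2, 6, 8, 14, 22, 36, which is each term equals the sum of the previous two.
Subsequence C is 9, 27, 81, 243, 729, 2187, which is powers 3^2, 3^3, 3^4, ….
Term 26 comes from subsequence B (its 9th entry): 152.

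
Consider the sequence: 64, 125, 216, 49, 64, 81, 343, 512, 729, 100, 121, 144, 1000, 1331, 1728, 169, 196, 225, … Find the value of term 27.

5832

Positions follow the repeating pattern AAABBB; grouping by letter gives 2 tracks.
Stream A is 64, 125, 216, 343, 512, 729, 1000, 1331, 1728, which is consecutive cubes n³ from n = 4.
Stream B is 49, 64, 81, 100, 121, 144, 169, 196, 225, which is the squares 7², 8², 9², ….
The 27th slot belongs to stream A; its 15th term is 5832.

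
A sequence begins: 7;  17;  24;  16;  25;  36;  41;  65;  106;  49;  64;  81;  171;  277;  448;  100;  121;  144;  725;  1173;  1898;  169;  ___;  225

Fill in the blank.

Reading positions in blocks of 6 reveals the pattern AAABBB — 2 tracks woven together.
Track A: 7, 17, 24, 41, 65, 106, 171, 277, 448, 725, 1173, 1898. Each term equals the sum of the previous two.
Track B: 16, 25, 36, 49, 64, 81, 100, 121, 144, 169, ?, 225. Consecutive squares n² from n = 4.
So the missing entry in track B is 196.

196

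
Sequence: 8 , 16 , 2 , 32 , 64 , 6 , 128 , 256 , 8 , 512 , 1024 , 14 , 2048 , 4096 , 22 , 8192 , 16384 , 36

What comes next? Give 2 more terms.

32768, 65536

Reading positions in blocks of 3 reveals the pattern AAB — 2 tracks woven together.
Stream A = 8, 16, 32, 64, 128, 256, 512, 1024, 2048, 4096, 8192, 16384: powers 2^3, 2^4, 2^5, ….
Stream B = 2, 6, 8, 14, 22, 36: each term equals the sum of the previous two.
Term 19 comes from stream A (its 13th entry): 32768.
Position 20 falls in stream A as its term 14, giving 65536.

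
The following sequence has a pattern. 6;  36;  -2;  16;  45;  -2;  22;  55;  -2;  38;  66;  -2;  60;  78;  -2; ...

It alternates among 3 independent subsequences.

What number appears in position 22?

256

Taking every 3rd term gives 3 separate tracks.
Stream A: 6, 16, 22, 38, 60 — Fibonacci-style (each term is the sum of the two before it).
Stream B: 36, 45, 55, 66, 78 — the triangular numbers T_8, T_9, ….
Stream C: -2, -2, -2, -2, -2 — constant -2.
Position 22 falls in stream A as its term 8, giving 256.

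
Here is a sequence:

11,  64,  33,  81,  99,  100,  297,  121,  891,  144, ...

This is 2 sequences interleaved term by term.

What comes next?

2673

The terms cycle through 2 interleaved subsequences.
Track A: 11, 33, 99, 297, 891. Geometric, ×3 each step.
Track B: 64, 81, 100, 121, 144. Perfect squares starting at 8².
Position 11 falls in track A as its term 6, giving 2673.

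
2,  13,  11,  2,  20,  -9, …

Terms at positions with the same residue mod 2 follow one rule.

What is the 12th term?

Taking every 2nd term gives 2 separate tracks.
Subsequence A: 2, 11, 20 (adding 9 each time).
Subsequence B: 13, 2, -9 (subtracting 11 each time).
The 12th slot belongs to subsequence B; its 6th term is -42.

-42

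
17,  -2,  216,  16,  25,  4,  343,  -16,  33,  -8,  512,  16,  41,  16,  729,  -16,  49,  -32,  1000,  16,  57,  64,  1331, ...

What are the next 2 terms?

-16, 65

The terms cycle through 4 interleaved subsequences.
Subsequence A: 17, 25, 33, 41, 49, 57 (arithmetic with common difference +8).
Subsequence B: -2, 4, -8, 16, -32, 64 (geometric, ×-2 each step).
Subsequence C: 216, 343, 512, 729, 1000, 1331 (the cubes 6³, 7³, 8³, …).
Subsequence D: 16, -16, 16, -16, 16 (oscillating between 16 and -16).
Position 24 falls in subsequence D as its term 6, giving -16.
The 25th slot belongs to subsequence A; its 7th term is 65.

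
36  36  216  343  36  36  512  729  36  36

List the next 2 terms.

Reading positions in blocks of 4 reveals the pattern AABB — 2 tracks woven together.
Track A = 36, 36, 36, 36, 36, 36: constant 36.
Track B = 216, 343, 512, 729: the cubes 6³, 7³, 8³, ….
Position 11 falls in track B as its term 5, giving 1000.
The 12th slot belongs to track B; its 6th term is 1331.

1000, 1331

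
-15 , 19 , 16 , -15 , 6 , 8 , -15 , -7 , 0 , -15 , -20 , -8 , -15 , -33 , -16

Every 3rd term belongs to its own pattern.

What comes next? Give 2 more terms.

-15, -46

Read the sequence 3 terms at a time; column i is its own pattern.
Stream A is -15, -15, -15, -15, -15, which is constant -15.
Stream B is 19, 6, -7, -20, -33, which is linear: a_n = 32 − 13·n.
Stream C is 16, 8, 0, -8, -16, which is arithmetic with common difference −8.
Term 16 comes from stream A (its 6th entry): -15.
The 17th slot belongs to stream B; its 6th term is -46.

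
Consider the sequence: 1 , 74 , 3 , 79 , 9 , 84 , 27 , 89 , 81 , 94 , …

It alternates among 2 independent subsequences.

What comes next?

Odd-indexed and even-indexed terms follow separate rules.
Track A = 1, 3, 9, 27, 81: powers 3^0, 3^1, 3^2, ….
Track B = 74, 79, 84, 89, 94: linear: a_n = 69 + 5·n.
The 11th slot belongs to track A; its 6th term is 243.

243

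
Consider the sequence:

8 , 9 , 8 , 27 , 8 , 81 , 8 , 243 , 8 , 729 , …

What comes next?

Odd-indexed and even-indexed terms follow separate rules.
Track A is 8, 8, 8, 8, 8, which is the constant sequence 8.
Track B is 9, 27, 81, 243, 729, which is successive powers of 3.
Position 11 → track A, term 6 = 8.

8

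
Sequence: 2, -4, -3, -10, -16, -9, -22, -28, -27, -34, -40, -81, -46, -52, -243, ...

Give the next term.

Positions follow the repeating pattern AAB; grouping by letter gives 2 tracks.
Subsequence A: 2, -4, -10, -16, -22, -28, -34, -40, -46, -52. Linear: a_n = 8 − 6·n.
Subsequence B: -3, -9, -27, -81, -243. Geometric with ratio 3.
Position 16 falls in subsequence A as its term 11, giving -58.

-58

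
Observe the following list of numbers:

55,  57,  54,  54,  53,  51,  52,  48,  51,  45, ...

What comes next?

Split by position mod 2 into 2 tracks.
Subsequence A is 55, 54, 53, 52, 51, which is linear: a_n = 56 − n.
Subsequence B is 57, 54, 51, 48, 45, which is arithmetic, step −3.
Position 11 falls in subsequence A as its term 6, giving 50.

50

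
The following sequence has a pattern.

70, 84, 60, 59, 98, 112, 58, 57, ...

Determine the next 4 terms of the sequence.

Reading positions in blocks of 4 reveals the pattern AABB — 2 tracks woven together.
Track A: 70, 84, 98, 112 (adding 14 each time).
Track B: 60, 59, 58, 57 (arithmetic with common difference −1).
Position 9 → track A, term 5 = 126.
Term 10 comes from track A (its 6th entry): 140.
Position 11 falls in track B as its term 5, giving 56.
Position 12 falls in track B as its term 6, giving 55.

126, 140, 56, 55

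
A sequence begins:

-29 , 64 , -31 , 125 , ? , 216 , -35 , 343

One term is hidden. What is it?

Positions 1, 3, 5, … form one subsequence and positions 2, 4, 6, … form another.
Subsequence A = -29, -31, ?, -35: subtracting 2 each time.
Subsequence B = 64, 125, 216, 343: the cubes 4³, 5³, 6³, ….
Filling subsequence A at index 3 by its rule yields -33.

-33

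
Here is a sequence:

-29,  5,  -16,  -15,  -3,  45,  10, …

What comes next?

-135

Positions 1, 3, 5, … form one subsequence and positions 2, 4, 6, … form another.
Subsequence A: -29, -16, -3, 10 — arithmetic with common difference +13.
Subsequence B: 5, -15, 45 — geometric, ×-3 each step.
Position 8 falls in subsequence B as its term 4, giving -135.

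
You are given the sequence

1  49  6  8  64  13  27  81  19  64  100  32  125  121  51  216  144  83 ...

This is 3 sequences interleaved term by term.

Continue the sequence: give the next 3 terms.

343, 169, 134

The terms cycle through 3 interleaved subsequences.
Track A: 1, 8, 27, 64, 125, 216. Consecutive cubes n³ from n = 1.
Track B: 49, 64, 81, 100, 121, 144. Perfect squares starting at 7².
Track C: 6, 13, 19, 32, 51, 83. Fibonacci-style (each term is the sum of the two before it).
Position 19 → track A, term 7 = 343.
Term 20 comes from track B (its 7th entry): 169.
Position 21 falls in track C as its term 7, giving 134.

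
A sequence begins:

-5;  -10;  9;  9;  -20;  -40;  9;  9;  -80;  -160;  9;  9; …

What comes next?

-320

Positions follow the repeating pattern AABB; grouping by letter gives 2 tracks.
Track A is -5, -10, -20, -40, -80, -160, which is multiplying by 2 each time.
Track B is 9, 9, 9, 9, 9, 9, which is the constant sequence 9.
The 13th slot belongs to track A; its 7th term is -320.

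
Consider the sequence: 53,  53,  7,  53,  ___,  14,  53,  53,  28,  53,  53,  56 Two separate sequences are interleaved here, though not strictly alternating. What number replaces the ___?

53

Reading positions in blocks of 3 reveals the pattern AAB — 2 tracks woven together.
Track A: 53, 53, 53, ?, 53, 53, 53, 53. Always 53.
Track B: 7, 14, 28, 56. Geometric with ratio 2.
Track A's pattern makes the blank 53.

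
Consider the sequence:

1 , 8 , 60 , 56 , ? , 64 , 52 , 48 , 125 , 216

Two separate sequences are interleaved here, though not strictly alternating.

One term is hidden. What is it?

27

Positions follow the repeating pattern AABB; grouping by letter gives 2 tracks.
Stream A: 1, 8, ?, 64, 125, 216. Perfect cubes starting at 1³.
Stream B: 60, 56, 52, 48. Arithmetic, step −4.
Stream A's pattern makes the blank 27.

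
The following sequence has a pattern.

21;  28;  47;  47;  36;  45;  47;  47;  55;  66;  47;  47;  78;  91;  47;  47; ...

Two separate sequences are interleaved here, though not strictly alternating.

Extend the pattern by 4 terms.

Reading positions in blocks of 4 reveals the pattern AABB — 2 tracks woven together.
Track A: 21, 28, 36, 45, 55, 66, 78, 91. Triangular numbers starting at T_6.
Track B: 47, 47, 47, 47, 47, 47, 47, 47. The constant sequence 47.
Position 17 → track A, term 9 = 105.
Position 18 falls in track A as its term 10, giving 120.
Term 19 comes from track B (its 9th entry): 47.
The 20th slot belongs to track B; its 10th term is 47.

105, 120, 47, 47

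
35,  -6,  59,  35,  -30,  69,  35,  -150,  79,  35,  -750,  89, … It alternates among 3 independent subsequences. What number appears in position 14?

-3750

Taking every 3rd term gives 3 separate tracks.
Track A is 35, 35, 35, 35, which is constant 35.
Track B is -6, -30, -150, -750, which is a geometric progression (common ratio 5).
Track C is 59, 69, 79, 89, which is arithmetic with common difference +10.
Term 14 comes from track B (its 5th entry): -3750.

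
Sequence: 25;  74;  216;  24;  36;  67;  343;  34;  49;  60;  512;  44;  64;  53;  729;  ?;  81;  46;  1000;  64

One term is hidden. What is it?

Taking every 4th term gives 4 separate tracks.
Track A: 25, 36, 49, 64, 81. Perfect squares starting at 5².
Track B: 74, 67, 60, 53, 46. Subtracting 7 each time.
Track C: 216, 343, 512, 729, 1000. Consecutive cubes n³ from n = 6.
Track D: 24, 34, 44, ?, 64. Linear: a_n = 14 + 10·n.
Track D's pattern makes the blank 54.

54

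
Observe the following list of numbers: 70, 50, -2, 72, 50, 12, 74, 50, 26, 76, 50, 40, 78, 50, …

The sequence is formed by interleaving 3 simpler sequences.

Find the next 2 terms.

Read the sequence 3 terms at a time; column i is its own pattern.
Track A: 70, 72, 74, 76, 78. Arithmetic, step +2.
Track B: 50, 50, 50, 50, 50. The constant sequence 50.
Track C: -2, 12, 26, 40. Linear: a_n = -16 + 14·n.
Position 15 falls in track C as its term 5, giving 54.
Position 16 → track A, term 6 = 80.

54, 80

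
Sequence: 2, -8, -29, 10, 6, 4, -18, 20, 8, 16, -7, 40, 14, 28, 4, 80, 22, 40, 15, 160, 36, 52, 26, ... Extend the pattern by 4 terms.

The terms cycle through 4 interleaved subsequences.
Subsequence A: 2, 6, 8, 14, 22, 36 (a Fibonacci-like recurrence a_n = a_{n-1} + a_{n-2}).
Subsequence B: -8, 4, 16, 28, 40, 52 (arithmetic, step +12).
Subsequence C: -29, -18, -7, 4, 15, 26 (arithmetic, step +11).
Subsequence D: 10, 20, 40, 80, 160 (multiplying by 2 each time).
Term 24 comes from subsequence D (its 6th entry): 320.
Position 25 falls in subsequence A as its term 7, giving 58.
The 26th slot belongs to subsequence B; its 7th term is 64.
Position 27 → subsequence C, term 7 = 37.

320, 58, 64, 37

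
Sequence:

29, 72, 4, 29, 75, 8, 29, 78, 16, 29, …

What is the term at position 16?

Taking every 3rd term gives 3 separate tracks.
Track A is 29, 29, 29, 29, which is the constant sequence 29.
Track B is 72, 75, 78, which is arithmetic with common difference +3.
Track C is 4, 8, 16, which is successive powers of 2.
The 16th slot belongs to track A; its 6th term is 29.

29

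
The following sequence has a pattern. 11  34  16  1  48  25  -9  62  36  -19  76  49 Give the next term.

The terms cycle through 3 interleaved subsequences.
Subsequence A: 11, 1, -9, -19 — arithmetic with common difference −10.
Subsequence B: 34, 48, 62, 76 — adding 14 each time.
Subsequence C: 16, 25, 36, 49 — perfect squares starting at 4².
Term 13 comes from subsequence A (its 5th entry): -29.

-29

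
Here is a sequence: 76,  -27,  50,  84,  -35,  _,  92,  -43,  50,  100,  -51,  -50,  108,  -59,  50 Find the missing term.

-50

Split by position mod 3: positions 1, 4, 7, … form one track, and each other residue class forms its own.
Subsequence A = 76, 84, 92, 100, 108: arithmetic, step +8.
Subsequence B = -27, -35, -43, -51, -59: arithmetic, step −8.
Subsequence C = 50, ?, 50, -50, 50: the oscillation 50·(−1)^(n+1).
Filling subsequence C at index 2 by its rule yields -50.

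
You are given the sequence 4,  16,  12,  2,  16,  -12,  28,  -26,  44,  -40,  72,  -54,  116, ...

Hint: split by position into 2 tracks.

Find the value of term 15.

188

Split by position mod 2 into 2 tracks.
Stream A: 4, 12, 16, 28, 44, 72, 116 (each term equals the sum of the previous two).
Stream B: 16, 2, -12, -26, -40, -54 (subtracting 14 each time).
The 15th slot belongs to stream A; its 8th term is 188.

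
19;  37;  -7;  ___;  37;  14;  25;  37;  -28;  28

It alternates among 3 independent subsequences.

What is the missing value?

Split by position mod 3: positions 1, 4, 7, … form one track, and each other residue class forms its own.
Track A: 19, ?, 25, 28. Arithmetic, step +3.
Track B: 37, 37, 37. Always 37.
Track C: -7, 14, -28. Geometric, ×-2 each step.
So the missing entry in track A is 22.

22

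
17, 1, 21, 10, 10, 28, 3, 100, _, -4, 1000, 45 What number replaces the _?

Split by position mod 3 into 3 tracks.
Track A: 17, 10, 3, -4 (arithmetic with common difference −7).
Track B: 1, 10, 100, 1000 (geometric with ratio 10).
Track C: 21, 28, ?, 45 (triangular numbers starting at T_6).
Filling track C at index 3 by its rule yields 36.

36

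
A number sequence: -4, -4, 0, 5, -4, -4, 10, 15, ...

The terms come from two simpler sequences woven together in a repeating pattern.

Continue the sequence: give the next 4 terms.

-4, -4, 20, 25

Positions follow the repeating pattern AABB; grouping by letter gives 2 tracks.
Subsequence A: -4, -4, -4, -4. Always -4.
Subsequence B: 0, 5, 10, 15. Arithmetic, step +5.
Position 9 → subsequence A, term 5 = -4.
Term 10 comes from subsequence A (its 6th entry): -4.
Position 11 → subsequence B, term 5 = 20.
Term 12 comes from subsequence B (its 6th entry): 25.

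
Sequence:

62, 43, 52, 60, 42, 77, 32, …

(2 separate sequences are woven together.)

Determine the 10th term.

Positions 1, 3, 5, … form one subsequence and positions 2, 4, 6, … form another.
Stream A = 62, 52, 42, 32: arithmetic, step −10.
Stream B = 43, 60, 77: arithmetic with common difference +17.
Position 10 falls in stream B as its term 5, giving 111.

111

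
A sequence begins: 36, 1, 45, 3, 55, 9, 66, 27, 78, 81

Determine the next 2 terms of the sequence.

Positions 1, 3, 5, … form one subsequence and positions 2, 4, 6, … form another.
Track A: 36, 45, 55, 66, 78. Triangular numbers starting at T_8.
Track B: 1, 3, 9, 27, 81. Powers 3^0, 3^1, 3^2, ….
Position 11 → track A, term 6 = 91.
The 12th slot belongs to track B; its 6th term is 243.

91, 243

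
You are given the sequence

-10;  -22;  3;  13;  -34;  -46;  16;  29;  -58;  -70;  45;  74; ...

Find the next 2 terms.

-82, -94

The slot pattern repeats as AABB (period 4), so there are 2 interleaved tracks.
Track A: -10, -22, -34, -46, -58, -70 — arithmetic, step −12.
Track B: 3, 13, 16, 29, 45, 74 — each term equals the sum of the previous two.
Position 13 falls in track A as its term 7, giving -82.
Position 14 → track A, term 8 = -94.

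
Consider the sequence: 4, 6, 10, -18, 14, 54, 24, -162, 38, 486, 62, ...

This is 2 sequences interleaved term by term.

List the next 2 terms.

Taking every 2nd term gives 2 separate tracks.
Track A: 4, 10, 14, 24, 38, 62 — Fibonacci-style (each term is the sum of the two before it).
Track B: 6, -18, 54, -162, 486 — a geometric progression (common ratio -3).
Position 12 falls in track B as its term 6, giving -1458.
Position 13 falls in track A as its term 7, giving 100.

-1458, 100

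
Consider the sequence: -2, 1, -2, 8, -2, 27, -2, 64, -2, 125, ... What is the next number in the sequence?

-2

Odd-indexed and even-indexed terms follow separate rules.
Stream A: -2, -2, -2, -2, -2 — constant -2.
Stream B: 1, 8, 27, 64, 125 — the cubes 1³, 2³, 3³, ….
Position 11 falls in stream A as its term 6, giving -2.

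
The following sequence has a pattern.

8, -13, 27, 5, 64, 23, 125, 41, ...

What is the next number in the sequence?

Odd-indexed and even-indexed terms follow separate rules.
Subsequence A = 8, 27, 64, 125: consecutive cubes n³ from n = 2.
Subsequence B = -13, 5, 23, 41: adding 18 each time.
Position 9 falls in subsequence A as its term 5, giving 216.

216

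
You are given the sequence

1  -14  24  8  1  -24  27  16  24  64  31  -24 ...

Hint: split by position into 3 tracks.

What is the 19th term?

Split by position mod 3 into 3 tracks.
Track A: 1, 8, 27, 64 — perfect cubes starting at 1³.
Track B: -14, 1, 16, 31 — adding 15 each time.
Track C: 24, -24, 24, -24 — the oscillation 24·(−1)^(n+1).
Term 19 comes from track A (its 7th entry): 343.

343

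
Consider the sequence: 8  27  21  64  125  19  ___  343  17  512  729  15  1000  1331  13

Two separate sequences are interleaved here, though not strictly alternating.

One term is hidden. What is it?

The slot pattern repeats as AAB (period 3), so there are 2 interleaved tracks.
Stream A: 8, 27, 64, 125, ?, 343, 512, 729, 1000, 1331 — consecutive cubes n³ from n = 2.
Stream B: 21, 19, 17, 15, 13 — arithmetic, step −2.
The gap is stream A's term 5; the rule gives 216.

216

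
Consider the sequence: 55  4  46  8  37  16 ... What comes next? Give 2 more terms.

28, 32

Positions 1, 3, 5, … form one subsequence and positions 2, 4, 6, … form another.
Subsequence A: 55, 46, 37. Linear: a_n = 64 − 9·n.
Subsequence B: 4, 8, 16. Successive powers of 2.
Term 7 comes from subsequence A (its 4th entry): 28.
The 8th slot belongs to subsequence B; its 4th term is 32.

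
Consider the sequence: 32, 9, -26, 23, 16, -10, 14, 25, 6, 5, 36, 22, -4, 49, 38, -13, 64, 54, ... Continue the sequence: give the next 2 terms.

-22, 81

Read the sequence 3 terms at a time; column i is its own pattern.
Track A = 32, 23, 14, 5, -4, -13: arithmetic, step −9.
Track B = 9, 16, 25, 36, 49, 64: the squares 3², 4², 5², ….
Track C = -26, -10, 6, 22, 38, 54: adding 16 each time.
Position 19 falls in track A as its term 7, giving -22.
Position 20 → track B, term 7 = 81.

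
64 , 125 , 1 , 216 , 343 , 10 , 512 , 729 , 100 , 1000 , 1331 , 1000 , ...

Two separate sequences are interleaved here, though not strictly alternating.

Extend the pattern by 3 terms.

The slot pattern repeats as AAB (period 3), so there are 2 interleaved tracks.
Stream A: 64, 125, 216, 343, 512, 729, 1000, 1331 — consecutive cubes n³ from n = 4.
Stream B: 1, 10, 100, 1000 — powers of 10.
The 13th slot belongs to stream A; its 9th term is 1728.
The 14th slot belongs to stream A; its 10th term is 2197.
The 15th slot belongs to stream B; its 5th term is 10000.

1728, 2197, 10000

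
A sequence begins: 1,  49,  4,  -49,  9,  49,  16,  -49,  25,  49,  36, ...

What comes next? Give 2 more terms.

The terms cycle through 2 interleaved subsequences.
Stream A: 1, 4, 9, 16, 25, 36 (the squares 1², 2², 3², …).
Stream B: 49, -49, 49, -49, 49 (oscillating between 49 and -49).
The 12th slot belongs to stream B; its 6th term is -49.
Term 13 comes from stream A (its 7th entry): 49.

-49, 49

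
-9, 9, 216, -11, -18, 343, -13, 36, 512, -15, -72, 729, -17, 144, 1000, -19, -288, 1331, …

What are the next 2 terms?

Read the sequence 3 terms at a time; column i is its own pattern.
Stream A = -9, -11, -13, -15, -17, -19: linear: a_n = -7 − 2·n.
Stream B = 9, -18, 36, -72, 144, -288: a geometric progression (common ratio -2).
Stream C = 216, 343, 512, 729, 1000, 1331: perfect cubes starting at 6³.
The 19th slot belongs to stream A; its 7th term is -21.
Position 20 → stream B, term 7 = 576.

-21, 576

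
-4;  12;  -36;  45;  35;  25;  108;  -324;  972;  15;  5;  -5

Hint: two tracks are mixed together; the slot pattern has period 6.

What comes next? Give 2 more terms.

Reading positions in blocks of 6 reveals the pattern AAABBB — 2 tracks woven together.
Subsequence A: -4, 12, -36, 108, -324, 972 — multiplying by -3 each time.
Subsequence B: 45, 35, 25, 15, 5, -5 — arithmetic, step −10.
Term 13 comes from subsequence A (its 7th entry): -2916.
The 14th slot belongs to subsequence A; its 8th term is 8748.

-2916, 8748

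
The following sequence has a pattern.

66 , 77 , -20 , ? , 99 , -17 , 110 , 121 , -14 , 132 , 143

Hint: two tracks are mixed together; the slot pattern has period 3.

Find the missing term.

88

The slot pattern repeats as AAB (period 3), so there are 2 interleaved tracks.
Track A: 66, 77, ?, 99, 110, 121, 132, 143 — linear: a_n = 55 + 11·n.
Track B: -20, -17, -14 — linear: a_n = -23 + 3·n.
Filling track A at index 3 by its rule yields 88.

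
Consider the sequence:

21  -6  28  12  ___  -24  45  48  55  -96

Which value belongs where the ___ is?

36

Odd-indexed and even-indexed terms follow separate rules.
Track A = 21, 28, ?, 45, 55: triangular numbers starting at T_6.
Track B = -6, 12, -24, 48, -96: multiplying by -2 each time.
Track A's pattern makes the blank 36.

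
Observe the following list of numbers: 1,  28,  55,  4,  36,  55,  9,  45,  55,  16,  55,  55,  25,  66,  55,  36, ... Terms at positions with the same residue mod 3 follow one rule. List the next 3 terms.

78, 55, 49

Split by position mod 3 into 3 tracks.
Stream A: 1, 4, 9, 16, 25, 36. The squares 1², 2², 3², ….
Stream B: 28, 36, 45, 55, 66. The triangular numbers T_7, T_8, ….
Stream C: 55, 55, 55, 55, 55. Always 55.
Term 17 comes from stream B (its 6th entry): 78.
Term 18 comes from stream C (its 6th entry): 55.
Position 19 falls in stream A as its term 7, giving 49.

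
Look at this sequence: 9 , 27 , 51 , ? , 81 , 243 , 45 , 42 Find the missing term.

Reading positions in blocks of 4 reveals the pattern AABB — 2 tracks woven together.
Track A is 9, 27, 81, 243, which is powers of 3.
Track B is 51, ?, 45, 42, which is subtracting 3 each time.
Track B's pattern makes the blank 48.

48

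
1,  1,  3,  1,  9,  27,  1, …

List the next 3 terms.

81, 243, 1

Reading positions in blocks of 3 reveals the pattern ABB — 2 tracks woven together.
Track A: 1, 1, 1. The constant sequence 1.
Track B: 1, 3, 9, 27. Geometric with ratio 3.
Position 8 falls in track B as its term 5, giving 81.
Term 9 comes from track B (its 6th entry): 243.
Position 10 falls in track A as its term 4, giving 1.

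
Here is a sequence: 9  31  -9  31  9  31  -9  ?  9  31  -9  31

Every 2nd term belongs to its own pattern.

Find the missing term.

Taking every 2nd term gives 2 separate tracks.
Stream A: 9, -9, 9, -9, 9, -9 — alternating ±9.
Stream B: 31, 31, 31, ?, 31, 31 — the constant sequence 31.
Stream B's pattern makes the blank 31.

31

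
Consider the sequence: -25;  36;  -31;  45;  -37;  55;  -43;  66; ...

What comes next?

-49

Positions 1, 3, 5, … form one subsequence and positions 2, 4, 6, … form another.
Track A: -25, -31, -37, -43. Arithmetic with common difference −6.
Track B: 36, 45, 55, 66. The triangular numbers T_8, T_9, ….
Position 9 → track A, term 5 = -49.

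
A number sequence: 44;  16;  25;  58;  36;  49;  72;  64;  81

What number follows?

Positions follow the repeating pattern ABB; grouping by letter gives 2 tracks.
Stream A: 44, 58, 72 (arithmetic, step +14).
Stream B: 16, 25, 36, 49, 64, 81 (the squares 4², 5², 6², …).
Position 10 falls in stream A as its term 4, giving 86.

86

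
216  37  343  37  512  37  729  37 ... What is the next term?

The terms cycle through 2 interleaved subsequences.
Track A: 216, 343, 512, 729 (the cubes 6³, 7³, 8³, …).
Track B: 37, 37, 37, 37 (the constant sequence 37).
Position 9 → track A, term 5 = 1000.

1000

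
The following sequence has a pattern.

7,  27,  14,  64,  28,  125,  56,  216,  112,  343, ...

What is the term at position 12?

512

Positions 1, 3, 5, … form one subsequence and positions 2, 4, 6, … form another.
Subsequence A is 7, 14, 28, 56, 112, which is a geometric progression (common ratio 2).
Subsequence B is 27, 64, 125, 216, 343, which is perfect cubes starting at 3³.
Position 12 falls in subsequence B as its term 6, giving 512.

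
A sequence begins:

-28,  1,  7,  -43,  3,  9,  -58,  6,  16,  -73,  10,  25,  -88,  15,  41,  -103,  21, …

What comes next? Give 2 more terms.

66, -118

The terms cycle through 3 interleaved subsequences.
Stream A: -28, -43, -58, -73, -88, -103. Linear: a_n = -13 − 15·n.
Stream B: 1, 3, 6, 10, 15, 21. The triangular numbers T_1, T_2, ….
Stream C: 7, 9, 16, 25, 41. A Fibonacci-like recurrence a_n = a_{n-1} + a_{n-2}.
The 18th slot belongs to stream C; its 6th term is 66.
Position 19 → stream A, term 7 = -118.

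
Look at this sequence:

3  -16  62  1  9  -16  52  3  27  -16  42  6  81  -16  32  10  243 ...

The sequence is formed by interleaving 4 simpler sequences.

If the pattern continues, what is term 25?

Split by position mod 4: positions 1, 5, 9, … form one track, and each other residue class forms its own.
Subsequence A = 3, 9, 27, 81, 243: successive powers of 3.
Subsequence B = -16, -16, -16, -16: always -16.
Subsequence C = 62, 52, 42, 32: linear: a_n = 72 − 10·n.
Subsequence D = 1, 3, 6, 10: the triangular numbers T_1, T_2, ….
Position 25 → subsequence A, term 7 = 2187.

2187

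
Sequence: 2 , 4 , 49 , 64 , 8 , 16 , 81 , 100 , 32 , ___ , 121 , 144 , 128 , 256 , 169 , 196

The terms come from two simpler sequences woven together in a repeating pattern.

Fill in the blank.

Positions follow the repeating pattern AABB; grouping by letter gives 2 tracks.
Track A: 2, 4, 8, 16, 32, ?, 128, 256 (successive powers of 2).
Track B: 49, 64, 81, 100, 121, 144, 169, 196 (perfect squares starting at 7²).
So the missing entry in track A is 64.

64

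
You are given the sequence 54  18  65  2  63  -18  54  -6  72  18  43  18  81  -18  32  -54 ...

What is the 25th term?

Read the sequence 4 terms at a time; column i is its own pattern.
Subsequence A: 54, 63, 72, 81 — arithmetic, step +9.
Subsequence B: 18, -18, 18, -18 — alternating ±18.
Subsequence C: 65, 54, 43, 32 — arithmetic, step −11.
Subsequence D: 2, -6, 18, -54 — a geometric progression (common ratio -3).
Term 25 comes from subsequence A (its 7th entry): 108.

108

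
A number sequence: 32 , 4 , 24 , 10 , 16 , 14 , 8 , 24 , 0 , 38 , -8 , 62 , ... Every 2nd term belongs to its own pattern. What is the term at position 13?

The terms cycle through 2 interleaved subsequences.
Track A = 32, 24, 16, 8, 0, -8: arithmetic with common difference −8.
Track B = 4, 10, 14, 24, 38, 62: each term equals the sum of the previous two.
The 13th slot belongs to track A; its 7th term is -16.

-16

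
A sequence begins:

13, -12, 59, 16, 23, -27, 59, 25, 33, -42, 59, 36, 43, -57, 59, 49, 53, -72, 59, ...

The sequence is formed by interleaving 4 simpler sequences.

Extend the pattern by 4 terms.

Taking every 4th term gives 4 separate tracks.
Track A: 13, 23, 33, 43, 53 — arithmetic, step +10.
Track B: -12, -27, -42, -57, -72 — linear: a_n = 3 − 15·n.
Track C: 59, 59, 59, 59, 59 — constant 59.
Track D: 16, 25, 36, 49 — perfect squares starting at 4².
Position 20 → track D, term 5 = 64.
The 21st slot belongs to track A; its 6th term is 63.
Position 22 falls in track B as its term 6, giving -87.
Term 23 comes from track C (its 6th entry): 59.

64, 63, -87, 59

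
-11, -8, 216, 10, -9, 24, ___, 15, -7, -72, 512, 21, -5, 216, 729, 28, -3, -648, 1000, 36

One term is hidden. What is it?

343

Read the sequence 4 terms at a time; column i is its own pattern.
Subsequence A is -11, -9, -7, -5, -3, which is linear: a_n = -13 + 2·n.
Subsequence B is -8, 24, -72, 216, -648, which is geometric, ×-3 each step.
Subsequence C is 216, ?, 512, 729, 1000, which is consecutive cubes n³ from n = 6.
Subsequence D is 10, 15, 21, 28, 36, which is triangular numbers n(n+1)/2 for n = 4, 5, ….
Filling subsequence C at index 2 by its rule yields 343.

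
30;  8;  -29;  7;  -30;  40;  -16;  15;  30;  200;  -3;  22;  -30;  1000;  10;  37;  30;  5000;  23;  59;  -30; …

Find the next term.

25000

The terms cycle through 4 interleaved subsequences.
Subsequence A = 30, -30, 30, -30, 30, -30: alternating ±30.
Subsequence B = 8, 40, 200, 1000, 5000: multiplying by 5 each time.
Subsequence C = -29, -16, -3, 10, 23: arithmetic with common difference +13.
Subsequence D = 7, 15, 22, 37, 59: each term equals the sum of the previous two.
The 22nd slot belongs to subsequence B; its 6th term is 25000.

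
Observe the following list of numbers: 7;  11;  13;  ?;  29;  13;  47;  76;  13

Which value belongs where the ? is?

Reading positions in blocks of 3 reveals the pattern AAB — 2 tracks woven together.
Track A: 7, 11, ?, 29, 47, 76. Fibonacci-style (each term is the sum of the two before it).
Track B: 13, 13, 13. Always 13.
Track A's pattern makes the blank 18.

18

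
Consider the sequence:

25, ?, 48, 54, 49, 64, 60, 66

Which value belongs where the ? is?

36

The slot pattern repeats as AABB (period 4), so there are 2 interleaved tracks.
Track A: 25, ?, 49, 64. Consecutive squares n² from n = 5.
Track B: 48, 54, 60, 66. Adding 6 each time.
The gap is track A's term 2; the rule gives 36.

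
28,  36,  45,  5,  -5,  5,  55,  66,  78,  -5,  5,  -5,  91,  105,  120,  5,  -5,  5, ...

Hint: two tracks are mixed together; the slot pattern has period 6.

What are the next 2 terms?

136, 153

Reading positions in blocks of 6 reveals the pattern AAABBB — 2 tracks woven together.
Track A: 28, 36, 45, 55, 66, 78, 91, 105, 120 — triangular numbers n(n+1)/2 for n = 7, 8, ….
Track B: 5, -5, 5, -5, 5, -5, 5, -5, 5 — alternating ±5.
The 19th slot belongs to track A; its 10th term is 136.
Position 20 → track A, term 11 = 153.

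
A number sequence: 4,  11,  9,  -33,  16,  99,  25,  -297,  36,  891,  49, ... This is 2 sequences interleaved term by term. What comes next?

The terms cycle through 2 interleaved subsequences.
Subsequence A = 4, 9, 16, 25, 36, 49: perfect squares starting at 2².
Subsequence B = 11, -33, 99, -297, 891: a geometric progression (common ratio -3).
The 12th slot belongs to subsequence B; its 6th term is -2673.

-2673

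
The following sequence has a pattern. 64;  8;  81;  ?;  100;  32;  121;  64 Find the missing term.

The terms cycle through 2 interleaved subsequences.
Track A = 64, 81, 100, 121: the squares 8², 9², 10², ….
Track B = 8, ?, 32, 64: a geometric progression (common ratio 2).
Filling track B at index 2 by its rule yields 16.

16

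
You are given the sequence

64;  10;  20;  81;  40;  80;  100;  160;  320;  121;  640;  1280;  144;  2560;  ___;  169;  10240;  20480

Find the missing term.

Positions follow the repeating pattern ABB; grouping by letter gives 2 tracks.
Subsequence A: 64, 81, 100, 121, 144, 169 (the squares 8², 9², 10², …).
Subsequence B: 10, 20, 40, 80, 160, 320, 640, 1280, 2560, ?, 10240, 20480 (multiplying by 2 each time).
Subsequence B's pattern makes the blank 5120.

5120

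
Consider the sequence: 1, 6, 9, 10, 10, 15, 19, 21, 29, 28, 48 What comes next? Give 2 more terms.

36, 77

Split by position mod 2 into 2 tracks.
Track A is 1, 9, 10, 19, 29, 48, which is each term equals the sum of the previous two.
Track B is 6, 10, 15, 21, 28, which is the triangular numbers T_3, T_4, ….
Term 12 comes from track B (its 6th entry): 36.
Position 13 → track A, term 7 = 77.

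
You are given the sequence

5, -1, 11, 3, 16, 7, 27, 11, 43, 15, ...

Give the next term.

70

Positions 1, 3, 5, … form one subsequence and positions 2, 4, 6, … form another.
Stream A is 5, 11, 16, 27, 43, which is Fibonacci-style (each term is the sum of the two before it).
Stream B is -1, 3, 7, 11, 15, which is adding 4 each time.
Position 11 falls in stream A as its term 6, giving 70.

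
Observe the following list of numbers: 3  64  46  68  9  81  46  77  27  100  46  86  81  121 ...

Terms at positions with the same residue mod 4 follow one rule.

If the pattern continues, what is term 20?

104

Taking every 4th term gives 4 separate tracks.
Track A: 3, 9, 27, 81. Powers 3^1, 3^2, 3^3, ….
Track B: 64, 81, 100, 121. Consecutive squares n² from n = 8.
Track C: 46, 46, 46. Always 46.
Track D: 68, 77, 86. Arithmetic, step +9.
The 20th slot belongs to track D; its 5th term is 104.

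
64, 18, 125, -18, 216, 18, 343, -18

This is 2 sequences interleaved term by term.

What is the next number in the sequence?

512

Taking every 2nd term gives 2 separate tracks.
Subsequence A: 64, 125, 216, 343 (consecutive cubes n³ from n = 4).
Subsequence B: 18, -18, 18, -18 (oscillating between 18 and -18).
Term 9 comes from subsequence A (its 5th entry): 512.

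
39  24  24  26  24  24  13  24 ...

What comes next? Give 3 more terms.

Reading positions in blocks of 3 reveals the pattern ABB — 2 tracks woven together.
Track A is 39, 26, 13, which is linear: a_n = 52 − 13·n.
Track B is 24, 24, 24, 24, 24, which is constant 24.
Position 9 falls in track B as its term 6, giving 24.
Position 10 → track A, term 4 = 0.
Term 11 comes from track B (its 7th entry): 24.

24, 0, 24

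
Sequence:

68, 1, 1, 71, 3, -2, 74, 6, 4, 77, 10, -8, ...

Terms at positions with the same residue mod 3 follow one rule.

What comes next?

80

Taking every 3rd term gives 3 separate tracks.
Subsequence A = 68, 71, 74, 77: adding 3 each time.
Subsequence B = 1, 3, 6, 10: triangular numbers starting at T_1.
Subsequence C = 1, -2, 4, -8: geometric with ratio -2.
Term 13 comes from subsequence A (its 5th entry): 80.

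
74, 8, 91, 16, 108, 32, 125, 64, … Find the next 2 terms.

The terms cycle through 2 interleaved subsequences.
Stream A = 74, 91, 108, 125: adding 17 each time.
Stream B = 8, 16, 32, 64: powers 2^3, 2^4, 2^5, ….
Position 9 → stream A, term 5 = 142.
The 10th slot belongs to stream B; its 5th term is 128.

142, 128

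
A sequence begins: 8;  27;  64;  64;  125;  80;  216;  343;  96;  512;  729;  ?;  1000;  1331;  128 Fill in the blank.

112

The slot pattern repeats as AAB (period 3), so there are 2 interleaved tracks.
Track A = 8, 27, 64, 125, 216, 343, 512, 729, 1000, 1331: perfect cubes starting at 2³.
Track B = 64, 80, 96, ?, 128: arithmetic with common difference +16.
Filling track B at index 4 by its rule yields 112.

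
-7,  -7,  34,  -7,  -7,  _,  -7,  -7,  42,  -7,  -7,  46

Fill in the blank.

Positions follow the repeating pattern AAB; grouping by letter gives 2 tracks.
Stream A: -7, -7, -7, -7, -7, -7, -7, -7 — always -7.
Stream B: 34, ?, 42, 46 — arithmetic, step +4.
So the missing entry in stream B is 38.

38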